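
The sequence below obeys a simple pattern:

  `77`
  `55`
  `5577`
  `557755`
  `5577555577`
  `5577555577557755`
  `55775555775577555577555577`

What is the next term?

557755557755775555775555775577555577557755

This is a Fibonacci-style word recurrence s(k) = s(k−1)·s(k−2): e.g. 55·77 = 5577.
Continuing: 55775555775577555577555577 · 5577555577557755 gives term 8.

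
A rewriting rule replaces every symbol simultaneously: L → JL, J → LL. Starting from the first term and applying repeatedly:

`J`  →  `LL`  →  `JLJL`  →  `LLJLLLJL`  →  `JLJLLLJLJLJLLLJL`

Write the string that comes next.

Applying the rule to each of the 16 symbols of JLJLLLJLJLJLLLJL gives the pieces LL JL LL JL JL JL LL JL LL JL LL JL JL JL LL JL, which concatenate to the answer.

LLJLLLJLJLJLLLJLLLJLLLJLJLJLLLJL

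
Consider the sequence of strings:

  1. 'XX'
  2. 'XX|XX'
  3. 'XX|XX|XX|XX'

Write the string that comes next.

XX|XX|XX|XX|XX|XX|XX|XX

Every step duplicates the string with '|' between the halves.
One more doubling of XX|XX|XX|XX gives the answer.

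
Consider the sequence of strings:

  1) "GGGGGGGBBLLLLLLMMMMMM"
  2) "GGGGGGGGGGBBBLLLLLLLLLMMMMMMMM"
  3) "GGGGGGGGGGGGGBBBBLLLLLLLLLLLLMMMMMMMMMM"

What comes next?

GGGGGGGGGGGGGGGGBBBBBLLLLLLLLLLLLLLLMMMMMMMMMMMM

Reading off run lengths: G runs 7, 10, 13; B runs 2, 3, 4; L runs 6, 9, 12; M runs 6, 8, 10 — each is linear in n, where the shown terms are n = 2, 3, 4.
At n = 5 the blocks have lengths 16, 5, 15, 12.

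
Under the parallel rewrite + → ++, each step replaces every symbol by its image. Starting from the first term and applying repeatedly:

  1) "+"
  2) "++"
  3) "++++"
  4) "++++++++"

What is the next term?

Expanding ++++++++: +→++, +→++, +→++, +→++, +→++, +→++, +→++, +→++. Concatenated: ++ ++ ++ ++ ++ ++ ++ ++.

++++++++++++++++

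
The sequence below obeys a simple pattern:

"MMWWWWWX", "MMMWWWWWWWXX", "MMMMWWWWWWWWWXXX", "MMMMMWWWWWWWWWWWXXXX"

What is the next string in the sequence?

MMMMMMWWWWWWWWWWWWWXXXXX

The n-th term is n M's then 2n+1 W's then n-1 X's, where the shown terms are n = 2, 3, 4, 5.
Setting n = 6 gives 6, 13, 5 characters in each block.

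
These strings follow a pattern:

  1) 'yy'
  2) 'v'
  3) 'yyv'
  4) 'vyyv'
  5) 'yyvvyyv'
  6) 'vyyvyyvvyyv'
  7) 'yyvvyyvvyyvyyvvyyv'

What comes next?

vyyvyyvvyyvyyvvyyvvyyvyyvvyyv

Each term (from the third on) is the two preceding terms concatenated in order: term 3 = yy·v = yyv.
The next term joins vyyvyyvvyyv and yyvvyyvvyyvyyvvyyv.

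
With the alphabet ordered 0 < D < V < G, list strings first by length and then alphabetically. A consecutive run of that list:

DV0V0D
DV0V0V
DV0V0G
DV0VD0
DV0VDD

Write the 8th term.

DV0VV0

Advancing 3 positions from DV0VDD through DV0VDD → DV0VDV → DV0VDG reaches term 8.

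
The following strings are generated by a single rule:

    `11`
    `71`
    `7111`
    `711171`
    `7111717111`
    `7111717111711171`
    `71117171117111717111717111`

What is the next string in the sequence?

711171711171117171117171117111717111711171

From term 3 onward, concatenate the last term with the second-to-last: 71·11 = 7111, 7111·71 = 711171, …
So term 8 is 71117171117111717111717111·7111717111711171.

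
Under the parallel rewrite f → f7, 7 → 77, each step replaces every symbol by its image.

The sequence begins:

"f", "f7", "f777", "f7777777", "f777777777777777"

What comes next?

Rewriting the 16 symbols of f777777777777777 one by one yields f7 77 77 77 77 77 77 77 77 77 77 77 77 77 77 77; concatenated:

f7777777777777777777777777777777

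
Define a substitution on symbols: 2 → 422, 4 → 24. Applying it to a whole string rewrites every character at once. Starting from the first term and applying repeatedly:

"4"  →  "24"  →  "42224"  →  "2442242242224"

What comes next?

φ(2442242242224) expands symbol-by-symbol to 422 24 24 422 422 24 422 422 24 422 422 422 24; joining the 13 pieces gives the next term.

4222424422422244224222442242242224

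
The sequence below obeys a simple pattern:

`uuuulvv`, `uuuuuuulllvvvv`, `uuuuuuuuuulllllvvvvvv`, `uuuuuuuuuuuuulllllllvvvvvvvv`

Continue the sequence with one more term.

uuuuuuuuuuuuuuuulllllllllvvvvvvvvvv

Each string has the form u^{3n+1} l^{2n-1} v^{2n} (n = 1, 2, …).
Setting n = 5 gives 16, 9, 10 characters in each block.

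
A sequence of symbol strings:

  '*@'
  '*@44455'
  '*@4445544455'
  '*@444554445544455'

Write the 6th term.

Every step adds 44455 to the end: s(k+1) = s(k)·44455.
From *@444554445544455, 2 further steps: *@444554445544455 → *@44455444554445544455 → (answer).

*@4445544455444554445544455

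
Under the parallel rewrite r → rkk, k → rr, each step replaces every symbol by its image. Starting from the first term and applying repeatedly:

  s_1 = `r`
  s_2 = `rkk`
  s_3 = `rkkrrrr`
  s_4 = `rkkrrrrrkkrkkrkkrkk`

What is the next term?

rkkrrrrrkkrkkrkkrkkrkkrrrrrkkrrrrrkkrrrrrkkrrrr

Replace each of the 19 characters of rkkrrrrrkkrkkrkkrkk in place — rkk rr rr rkk rkk rkk rkk rkk rr rr rkk rr rr rkk rr rr rkk rr rr — and concatenate.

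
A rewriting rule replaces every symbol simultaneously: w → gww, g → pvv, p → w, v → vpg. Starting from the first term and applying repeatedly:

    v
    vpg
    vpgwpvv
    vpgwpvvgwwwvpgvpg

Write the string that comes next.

vpgwpvvgwwwvpgvpgpvvgwwgwwgwwvpgwpvvvpgwpvv

φ(vpgwpvvgwwwvpgvpg) expands symbol-by-symbol to vpg w pvv gww w vpg vpg pvv gww gww gww vpg w pvv vpg w pvv; joining the 17 pieces gives the next term.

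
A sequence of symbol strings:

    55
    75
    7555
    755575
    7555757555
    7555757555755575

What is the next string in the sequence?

Each term (from the third on) is the previous term followed by the one before it: term 3 = 75·55 = 7555.
The next term joins 7555757555755575 and 7555757555.

75557575557555757555757555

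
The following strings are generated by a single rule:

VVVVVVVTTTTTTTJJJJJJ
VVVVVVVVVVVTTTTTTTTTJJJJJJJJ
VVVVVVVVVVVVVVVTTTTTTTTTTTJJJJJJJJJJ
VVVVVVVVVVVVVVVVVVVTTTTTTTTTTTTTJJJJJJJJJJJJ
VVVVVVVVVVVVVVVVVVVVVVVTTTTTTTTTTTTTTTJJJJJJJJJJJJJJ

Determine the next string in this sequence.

VVVVVVVVVVVVVVVVVVVVVVVVVVVTTTTTTTTTTTTTTTTTJJJJJJJJJJJJJJJJ

Each string has the form V^{4n-1} T^{2n+3} J^{2n+2}, where the shown terms are n = 2, 3, 4, 5, 6.
At n = 7 the blocks have lengths 27, 17, 16.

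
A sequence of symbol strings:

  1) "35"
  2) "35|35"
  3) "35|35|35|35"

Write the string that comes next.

35|35|35|35|35|35|35|35

s(k+1) = s(k)·|·s(k) — each term doubles the last with '|' between the halves.
So the next term is two copies of 35|35|35|35 with '|' between the halves.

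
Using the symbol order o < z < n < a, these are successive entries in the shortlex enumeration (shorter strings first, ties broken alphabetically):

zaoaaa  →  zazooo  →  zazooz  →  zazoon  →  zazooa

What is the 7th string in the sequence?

zazozz

Advancing 2 positions from zazooa through zazooa → zazozo reaches term 7.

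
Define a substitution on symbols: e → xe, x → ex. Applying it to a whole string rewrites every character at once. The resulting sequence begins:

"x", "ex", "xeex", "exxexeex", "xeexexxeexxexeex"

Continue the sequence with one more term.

Rewriting the 16 symbols of xeexexxeexxexeex one by one yields ex xe xe ex xe ex ex xe xe ex ex xe ex xe xe ex; concatenated:

exxexeexxeexexxexeexexxeexxexeex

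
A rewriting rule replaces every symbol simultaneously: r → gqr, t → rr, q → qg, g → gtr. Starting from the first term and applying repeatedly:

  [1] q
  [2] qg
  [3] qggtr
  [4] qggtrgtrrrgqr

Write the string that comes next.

Replace each of the 13 characters of qggtrgtrrrgqr in place — qg gtr gtr rr gqr gtr rr gqr gqr gqr gtr qg gqr — and concatenate.

qggtrgtrrrgqrgtrrrgqrgqrgqrgtrqggqr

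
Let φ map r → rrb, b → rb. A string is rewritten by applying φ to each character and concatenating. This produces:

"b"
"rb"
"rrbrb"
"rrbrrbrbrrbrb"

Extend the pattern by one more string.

rrbrrbrbrrbrrbrbrrbrbrrbrrbrbrrbrb

Applying the rule to each of the 13 symbols of rrbrrbrbrrbrb gives the pieces rrb rrb rb rrb rrb rb rrb rb rrb rrb rb rrb rb, which concatenate to the answer.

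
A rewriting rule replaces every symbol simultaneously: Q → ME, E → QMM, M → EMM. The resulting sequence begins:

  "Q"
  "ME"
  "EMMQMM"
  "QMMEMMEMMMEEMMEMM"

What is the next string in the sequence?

Rewriting the 17 symbols of QMMEMMEMMMEEMMEMM one by one yields ME EMM EMM QMM EMM EMM QMM EMM EMM EMM QMM QMM EMM EMM QMM EMM EMM; concatenated:

MEEMMEMMQMMEMMEMMQMMEMMEMMEMMQMMQMMEMMEMMQMMEMMEMM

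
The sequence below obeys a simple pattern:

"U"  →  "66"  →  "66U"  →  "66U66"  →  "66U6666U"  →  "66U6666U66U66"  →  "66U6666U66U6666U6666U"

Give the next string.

This is a Fibonacci-style word recurrence s(k) = s(k−1)·s(k−2): e.g. 66·U = 66U.
So term 8 is 66U6666U66U6666U6666U·66U6666U66U66.

66U6666U66U6666U6666U66U6666U66U66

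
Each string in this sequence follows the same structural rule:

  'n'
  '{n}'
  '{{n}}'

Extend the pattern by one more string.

s(k+1) = {·s(k)·}, so each term gains { as a prefix and } as a suffix.
So the next term is {·{{n}}·}.

{{{n}}}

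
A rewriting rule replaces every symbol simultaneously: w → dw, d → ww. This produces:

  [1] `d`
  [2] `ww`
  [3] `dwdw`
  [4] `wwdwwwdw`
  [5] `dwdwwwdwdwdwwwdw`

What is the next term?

φ(dwdwwwdwdwdwwwdw) expands symbol-by-symbol to ww dw ww dw dw dw ww dw ww dw ww dw dw dw ww dw; joining the 16 pieces gives the next term.

wwdwwwdwdwdwwwdwwwdwwwdwdwdwwwdw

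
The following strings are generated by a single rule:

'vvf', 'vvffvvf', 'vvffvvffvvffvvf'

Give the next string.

Each string is two copies of the previous one joined by 'f'.
One more doubling of vvffvvffvvffvvf gives the answer.

vvffvvffvvffvvffvvffvvffvvffvvf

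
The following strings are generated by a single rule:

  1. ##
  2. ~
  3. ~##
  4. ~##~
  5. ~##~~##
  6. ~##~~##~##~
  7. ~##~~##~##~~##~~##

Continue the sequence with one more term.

~##~~##~##~~##~~##~##~~##~##~

This is a Fibonacci-style word recurrence s(k) = s(k−1)·s(k−2): e.g. ~·## = ~##.
Continuing: ~##~~##~##~~##~~## · ~##~~##~##~ gives term 8.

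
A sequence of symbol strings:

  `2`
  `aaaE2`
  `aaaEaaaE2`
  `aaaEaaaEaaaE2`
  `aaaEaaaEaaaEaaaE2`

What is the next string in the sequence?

The strings grow by a fixed prefix aaaE each time.
Applying this once more to aaaEaaaEaaaEaaaE2:

aaaEaaaEaaaEaaaEaaaE2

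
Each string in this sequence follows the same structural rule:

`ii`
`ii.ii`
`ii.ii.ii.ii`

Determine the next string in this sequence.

Each string is two copies of the previous one joined by '.'.
Doubling ii.ii.ii.ii with '.' between the halves:

ii.ii.ii.ii.ii.ii.ii.ii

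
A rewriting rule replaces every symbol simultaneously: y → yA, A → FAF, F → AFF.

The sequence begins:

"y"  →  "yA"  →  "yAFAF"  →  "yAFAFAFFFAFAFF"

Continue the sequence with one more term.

φ(yAFAFAFFFAFAFF) expands symbol-by-symbol to yA FAF AFF FAF AFF FAF AFF AFF AFF FAF AFF FAF AFF AFF; joining the 14 pieces gives the next term.

yAFAFAFFFAFAFFFAFAFFAFFAFFFAFAFFFAFAFFAFF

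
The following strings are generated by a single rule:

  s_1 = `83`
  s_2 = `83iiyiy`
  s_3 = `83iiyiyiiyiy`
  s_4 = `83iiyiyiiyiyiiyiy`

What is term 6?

83iiyiyiiyiyiiyiyiiyiyiiyiy

Every step adds iiyiy to the end: s(k+1) = s(k)·iiyiy.
From 83iiyiyiiyiyiiyiy, 2 further steps: 83iiyiyiiyiyiiyiy → 83iiyiyiiyiyiiyiyiiyiy → (answer).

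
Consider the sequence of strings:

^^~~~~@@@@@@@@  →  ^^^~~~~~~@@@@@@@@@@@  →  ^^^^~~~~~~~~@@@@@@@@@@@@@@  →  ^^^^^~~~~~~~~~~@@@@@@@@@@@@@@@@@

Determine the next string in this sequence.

^^^^^^~~~~~~~~~~~~@@@@@@@@@@@@@@@@@@@@

The n-th term is n ^'s then 2n ~'s then 3n+2 @'s, where the shown terms are n = 2, 3, 4, 5.
Setting n = 6 gives 6, 12, 20 characters in each block.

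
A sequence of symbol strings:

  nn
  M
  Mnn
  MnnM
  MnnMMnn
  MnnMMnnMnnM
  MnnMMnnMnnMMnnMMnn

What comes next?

MnnMMnnMnnMMnnMMnnMnnMMnnMnnM

This is a Fibonacci-style word recurrence s(k) = s(k−1)·s(k−2): e.g. M·nn = Mnn.
So term 8 is MnnMMnnMnnMMnnMMnn·MnnMMnnMnnM.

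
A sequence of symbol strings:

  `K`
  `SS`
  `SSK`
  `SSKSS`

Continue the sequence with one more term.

SSKSSSSK

From term 3 onward, concatenate the last term with the second-to-last: SS·K = SSK, SSK·SS = SSKSS, …
The next term joins SSKSS and SSK.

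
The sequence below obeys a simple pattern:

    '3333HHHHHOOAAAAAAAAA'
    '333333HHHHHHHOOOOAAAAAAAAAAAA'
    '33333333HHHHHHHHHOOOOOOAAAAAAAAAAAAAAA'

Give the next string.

Each string has the form 3^{2n} H^{2n+1} O^{2n-2} A^{3n+3}, where the shown terms are n = 2, 3, 4.
At n = 5 the blocks have lengths 10, 11, 8, 18.

3333333333HHHHHHHHHHHOOOOOOOOAAAAAAAAAAAAAAAAAA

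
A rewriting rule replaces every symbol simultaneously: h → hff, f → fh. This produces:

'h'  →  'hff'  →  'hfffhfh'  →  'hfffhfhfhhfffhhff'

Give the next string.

Rewriting the 17 symbols of hfffhfhfhhfffhhff one by one yields hff fh fh fh hff fh hff fh hff hff fh fh fh hff hff fh fh; concatenated:

hfffhfhfhhfffhhfffhhffhfffhfhfhhffhfffhfh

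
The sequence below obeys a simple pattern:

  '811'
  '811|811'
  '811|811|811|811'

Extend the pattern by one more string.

Each string is two copies of the previous one joined by '|'.
Doubling 811|811|811|811 with '|' between the halves:

811|811|811|811|811|811|811|811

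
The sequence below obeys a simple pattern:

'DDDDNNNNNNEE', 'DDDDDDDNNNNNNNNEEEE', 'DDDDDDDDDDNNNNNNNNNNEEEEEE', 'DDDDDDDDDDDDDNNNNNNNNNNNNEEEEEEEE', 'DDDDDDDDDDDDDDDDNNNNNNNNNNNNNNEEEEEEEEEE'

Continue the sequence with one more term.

Reading off run lengths: D runs 4, 7, 10, 13, 16; N runs 6, 8, 10, 12, 14; E runs 2, 4, 6, 8, 10 — each is linear in n, where the shown terms are n = 2, 3, 4, 5, 6.
At n = 7 the blocks have lengths 19, 16, 12.

DDDDDDDDDDDDDDDDDDDNNNNNNNNNNNNNNNNEEEEEEEEEEEE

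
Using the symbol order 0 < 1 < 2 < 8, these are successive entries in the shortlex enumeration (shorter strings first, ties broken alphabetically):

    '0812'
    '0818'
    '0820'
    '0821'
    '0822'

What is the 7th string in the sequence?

Continuing the enumeration 2 steps past 0822: 0822 → 0828 → (answer).

0880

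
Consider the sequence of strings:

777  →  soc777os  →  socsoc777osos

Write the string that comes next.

socsocsoc777ososos

s(k+1) = soc·s(k)·os, so each term gains soc as a prefix and os as a suffix.
So the next term is soc·socsoc777osos·os.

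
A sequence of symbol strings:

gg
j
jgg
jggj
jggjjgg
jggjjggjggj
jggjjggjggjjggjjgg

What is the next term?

jggjjggjggjjggjjggjggjjggjggj

From term 3 onward, concatenate the last term with the second-to-last: j·gg = jgg, jgg·j = jggj, …
So term 8 is jggjjggjggjjggjjgg·jggjjggjggj.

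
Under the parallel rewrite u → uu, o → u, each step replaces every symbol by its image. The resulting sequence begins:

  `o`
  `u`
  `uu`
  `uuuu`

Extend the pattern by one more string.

Expanding uuuu: u→uu, u→uu, u→uu, u→uu. Concatenated: uu uu uu uu.

uuuuuuuu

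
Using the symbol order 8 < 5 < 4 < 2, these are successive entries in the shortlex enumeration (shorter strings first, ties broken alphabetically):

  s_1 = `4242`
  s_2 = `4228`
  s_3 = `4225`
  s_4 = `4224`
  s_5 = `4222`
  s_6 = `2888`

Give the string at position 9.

2882

Stepping forward 3 times from 2888: 2888 → 2885 → 2884, then the target.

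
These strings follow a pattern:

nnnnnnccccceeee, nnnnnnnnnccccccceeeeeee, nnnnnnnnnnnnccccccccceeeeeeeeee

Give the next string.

Term n consists of 3n+3 n's, followed by 2n+3 c's, followed by 3n+1 e's (n = 1, 2, …).
At n = 4 the blocks have lengths 15, 11, 13.

nnnnnnnnnnnnnnnccccccccccceeeeeeeeeeeee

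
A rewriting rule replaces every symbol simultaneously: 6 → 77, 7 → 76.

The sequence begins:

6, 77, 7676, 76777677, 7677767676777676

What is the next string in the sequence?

76777676767776777677767676777677

Applying the rule to each of the 16 symbols of 7677767676777676 gives the pieces 76 77 76 76 76 77 76 77 76 77 76 76 76 77 76 77, which concatenate to the answer.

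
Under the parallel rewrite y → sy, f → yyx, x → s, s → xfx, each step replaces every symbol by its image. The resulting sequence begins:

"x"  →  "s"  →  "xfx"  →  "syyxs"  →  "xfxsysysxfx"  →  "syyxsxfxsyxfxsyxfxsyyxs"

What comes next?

xfxsysysxfxsyyxsxfxsysyyxsxfxsysyyxsxfxsysysxfx

Replace each of the 23 characters of syyxsxfxsyxfxsyxfxsyyxs in place — xfx sy sy s xfx s yyx s xfx sy s yyx s xfx sy s yyx s xfx sy sy s xfx — and concatenate.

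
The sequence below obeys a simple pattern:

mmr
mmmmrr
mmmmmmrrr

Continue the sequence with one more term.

mmmmmmmmrrrr

Reading off run lengths: m runs 2, 4, 6; r runs 1, 2, 3 — each is linear in n (n = 1, 2, …).
At n = 4 the blocks have lengths 8, 4.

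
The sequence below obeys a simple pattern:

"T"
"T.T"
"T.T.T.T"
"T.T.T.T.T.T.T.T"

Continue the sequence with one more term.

Each string is two copies of the previous one joined by '.'.
So the next term is two copies of T.T.T.T.T.T.T.T with '.' between the halves.

T.T.T.T.T.T.T.T.T.T.T.T.T.T.T.T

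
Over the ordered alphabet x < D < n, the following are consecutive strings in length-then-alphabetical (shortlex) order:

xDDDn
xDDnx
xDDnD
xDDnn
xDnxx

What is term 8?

Stepping forward 3 times from xDnxx: xDnxx → xDnxD → xDnxn, then the target.

xDnDx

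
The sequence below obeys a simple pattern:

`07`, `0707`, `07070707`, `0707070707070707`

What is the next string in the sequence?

Each string is two copies of the previous one concatenated.
One more doubling of 0707070707070707 gives the answer.

07070707070707070707070707070707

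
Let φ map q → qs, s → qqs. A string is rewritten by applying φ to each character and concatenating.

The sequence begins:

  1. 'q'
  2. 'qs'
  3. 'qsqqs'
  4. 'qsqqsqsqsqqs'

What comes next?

Rewriting each symbol of qsqqsqsqsqqs: q→qs, s→qqs, q→qs, q→qs, s→qqs, q→qs, s→qqs, q→qs, s→qqs, q→qs, q→qs, s→qqs, which concatenates to qs qqs qs qs qqs qs qqs qs qqs qs qs qqs.

qsqqsqsqsqqsqsqqsqsqqsqsqsqqs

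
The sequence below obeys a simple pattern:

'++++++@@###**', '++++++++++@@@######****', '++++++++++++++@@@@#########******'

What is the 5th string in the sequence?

The n-th term is 4n+2 +'s then n+1 @'s then 3n #'s then 2n *'s (n = 1, 2, …).
Setting n = 5 gives 22, 6, 15, 10 characters in each block.

++++++++++++++++++++++@@@@@@###############**********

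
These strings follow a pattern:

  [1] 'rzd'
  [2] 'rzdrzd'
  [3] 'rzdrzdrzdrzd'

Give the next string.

Each string is two copies of the previous one concatenated.
One more doubling of rzdrzdrzdrzd gives the answer.

rzdrzdrzdrzdrzdrzdrzdrzd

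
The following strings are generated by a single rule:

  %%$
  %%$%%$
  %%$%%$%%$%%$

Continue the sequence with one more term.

%%$%%$%%$%%$%%$%%$%%$%%$

Every step duplicates the string.
One more doubling of %%$%%$%%$%%$ gives the answer.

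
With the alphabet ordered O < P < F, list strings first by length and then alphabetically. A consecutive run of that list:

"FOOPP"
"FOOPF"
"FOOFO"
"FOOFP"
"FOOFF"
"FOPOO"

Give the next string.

Treat FOPOO as a base-3 numeral over the given alphabet and add one, carrying through any trailing F's.

FOPOP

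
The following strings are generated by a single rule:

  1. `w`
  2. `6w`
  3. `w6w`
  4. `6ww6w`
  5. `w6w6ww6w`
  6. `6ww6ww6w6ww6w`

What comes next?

w6w6ww6w6ww6ww6w6ww6w

From term 3 onward, concatenate the second-to-last term with the last: w·6w = w6w, 6w·w6w = 6ww6w, …
Continuing: w6w6ww6w · 6ww6ww6w6ww6w gives term 7.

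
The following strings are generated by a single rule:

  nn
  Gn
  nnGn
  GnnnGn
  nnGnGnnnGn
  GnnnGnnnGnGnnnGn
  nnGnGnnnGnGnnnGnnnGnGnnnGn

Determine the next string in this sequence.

GnnnGnnnGnGnnnGnnnGnGnnnGnGnnnGnnnGnGnnnGn

From term 3 onward, concatenate the second-to-last term with the last: nn·Gn = nnGn, Gn·nnGn = GnnnGn, …
The next term joins GnnnGnnnGnGnnnGn and nnGnGnnnGnGnnnGnnnGnGnnnGn.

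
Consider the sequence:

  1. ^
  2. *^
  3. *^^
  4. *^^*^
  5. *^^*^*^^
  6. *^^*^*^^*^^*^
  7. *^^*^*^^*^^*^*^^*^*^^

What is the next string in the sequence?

This is a Fibonacci-style word recurrence s(k) = s(k−1)·s(k−2): e.g. *^·^ = *^^.
Continuing: *^^*^*^^*^^*^*^^*^*^^ · *^^*^*^^*^^*^ gives term 8.

*^^*^*^^*^^*^*^^*^*^^*^^*^*^^*^^*^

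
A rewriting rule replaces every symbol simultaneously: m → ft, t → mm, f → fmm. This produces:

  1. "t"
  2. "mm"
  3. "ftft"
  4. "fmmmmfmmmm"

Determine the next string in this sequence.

Expanding fmmmmfmmmm: f→fmm, m→ft, m→ft, m→ft, m→ft, f→fmm, m→ft, m→ft, m→ft, m→ft. Concatenated: fmm ft ft ft ft fmm ft ft ft ft.

fmmftftftftfmmftftftft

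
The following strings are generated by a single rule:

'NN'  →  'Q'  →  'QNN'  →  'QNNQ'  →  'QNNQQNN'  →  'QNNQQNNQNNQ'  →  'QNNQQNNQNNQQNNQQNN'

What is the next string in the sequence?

Each term (from the third on) is the previous term followed by the one before it: term 3 = Q·NN = QNN.
Continuing: QNNQQNNQNNQQNNQQNN · QNNQQNNQNNQ gives term 8.

QNNQQNNQNNQQNNQQNNQNNQQNNQNNQ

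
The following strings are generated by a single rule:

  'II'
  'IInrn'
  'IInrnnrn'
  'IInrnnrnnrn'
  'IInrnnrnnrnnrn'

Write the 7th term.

Every step adds nrn to the end: s(k+1) = s(k)·nrn.
From IInrnnrnnrnnrn, 2 further steps: IInrnnrnnrnnrn → IInrnnrnnrnnrnnrn → (answer).

IInrnnrnnrnnrnnrnnrn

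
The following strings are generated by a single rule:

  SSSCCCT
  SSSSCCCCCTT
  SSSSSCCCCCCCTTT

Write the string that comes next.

SSSSSSCCCCCCCCCTTTT

Reading off run lengths: S runs 3, 4, 5; C runs 3, 5, 7; T runs 1, 2, 3 — each is linear in n, where the shown terms are n = 2, 3, 4.
For the next term, n = 5, so the run lengths are 6, 9, 4.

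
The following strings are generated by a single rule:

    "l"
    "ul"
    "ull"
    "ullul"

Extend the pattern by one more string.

ullulull

This is a Fibonacci-style word recurrence s(k) = s(k−1)·s(k−2): e.g. ul·l = ull.
The next term joins ullul and ull.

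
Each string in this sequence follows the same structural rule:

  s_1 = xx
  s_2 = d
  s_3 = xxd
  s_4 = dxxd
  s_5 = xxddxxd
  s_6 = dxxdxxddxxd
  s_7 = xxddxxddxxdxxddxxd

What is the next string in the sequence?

This is a Fibonacci-style word recurrence s(k) = s(k−2)·s(k−1): e.g. xx·d = xxd.
The next term joins dxxdxxddxxd and xxddxxddxxdxxddxxd.

dxxdxxddxxdxxddxxddxxdxxddxxd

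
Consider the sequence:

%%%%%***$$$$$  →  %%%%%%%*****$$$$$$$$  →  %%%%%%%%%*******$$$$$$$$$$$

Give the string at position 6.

Term n consists of 2n+1 %'s, followed by 2n-1 *'s, followed by 3n-1 $'s, where the shown terms are n = 2, 3, 4.
At n = 7 the blocks have lengths 15, 13, 20.

%%%%%%%%%%%%%%%*************$$$$$$$$$$$$$$$$$$$$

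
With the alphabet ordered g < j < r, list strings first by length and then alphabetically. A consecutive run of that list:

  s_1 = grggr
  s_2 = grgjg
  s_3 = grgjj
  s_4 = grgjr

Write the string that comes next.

Treat grgjr as a base-3 numeral over the given alphabet and add one, carrying through any trailing r's.

grgrg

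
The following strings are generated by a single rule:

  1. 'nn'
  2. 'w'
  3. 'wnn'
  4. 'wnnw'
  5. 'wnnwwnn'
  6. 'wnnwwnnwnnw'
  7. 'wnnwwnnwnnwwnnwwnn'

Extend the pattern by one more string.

wnnwwnnwnnwwnnwwnnwnnwwnnwnnw

From term 3 onward, concatenate the last term with the second-to-last: w·nn = wnn, wnn·w = wnnw, …
So term 8 is wnnwwnnwnnwwnnwwnn·wnnwwnnwnnw.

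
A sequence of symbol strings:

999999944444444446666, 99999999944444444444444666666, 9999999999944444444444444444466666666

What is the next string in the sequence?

999999999999944444444444444444444446666666666

The n-th term is 2n+3 9's then 4n+2 4's then 2n 6's, where the shown terms are n = 2, 3, 4.
For the next term, n = 5, so the run lengths are 13, 22, 10.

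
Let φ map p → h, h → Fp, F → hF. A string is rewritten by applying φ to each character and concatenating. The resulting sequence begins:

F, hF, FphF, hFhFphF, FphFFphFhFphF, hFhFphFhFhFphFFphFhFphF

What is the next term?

Replace each of the 23 characters of hFhFphFhFhFphFFphFhFphF in place — Fp hF Fp hF h Fp hF Fp hF Fp hF h Fp hF hF h Fp hF Fp hF h Fp hF — and concatenate.

FphFFphFhFphFFphFFphFhFphFhFhFphFFphFhFphF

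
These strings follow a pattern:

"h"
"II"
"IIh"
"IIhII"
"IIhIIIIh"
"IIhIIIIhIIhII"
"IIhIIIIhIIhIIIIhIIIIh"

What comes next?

IIhIIIIhIIhIIIIhIIIIhIIhIIIIhIIhII

Each term (from the third on) is the previous term followed by the one before it: term 3 = II·h = IIh.
The next term joins IIhIIIIhIIhIIIIhIIIIh and IIhIIIIhIIhII.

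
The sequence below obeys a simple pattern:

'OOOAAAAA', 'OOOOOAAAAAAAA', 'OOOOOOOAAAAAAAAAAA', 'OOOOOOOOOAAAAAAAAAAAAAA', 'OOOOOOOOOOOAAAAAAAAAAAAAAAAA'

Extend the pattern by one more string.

OOOOOOOOOOOOOAAAAAAAAAAAAAAAAAAAA

Each string has the form O^{2n+1} A^{3n+2} (n = 1, 2, …).
At n = 6 the blocks have lengths 13, 20.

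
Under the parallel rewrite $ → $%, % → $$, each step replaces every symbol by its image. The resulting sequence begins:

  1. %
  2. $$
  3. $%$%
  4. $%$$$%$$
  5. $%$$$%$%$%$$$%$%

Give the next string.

$%$$$%$%$%$$$%$$$%$$$%$%$%$$$%$$

Applying the rule to each of the 16 symbols of $%$$$%$%$%$$$%$% gives the pieces $% $$ $% $% $% $$ $% $$ $% $$ $% $% $% $$ $% $$, which concatenate to the answer.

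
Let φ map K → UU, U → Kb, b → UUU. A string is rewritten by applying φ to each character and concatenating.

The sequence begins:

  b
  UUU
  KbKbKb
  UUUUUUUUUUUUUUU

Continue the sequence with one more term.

KbKbKbKbKbKbKbKbKbKbKbKbKbKbKb

φ(UUUUUUUUUUUUUUU) expands symbol-by-symbol to Kb Kb Kb Kb Kb Kb Kb Kb Kb Kb Kb Kb Kb Kb Kb; joining the 15 pieces gives the next term.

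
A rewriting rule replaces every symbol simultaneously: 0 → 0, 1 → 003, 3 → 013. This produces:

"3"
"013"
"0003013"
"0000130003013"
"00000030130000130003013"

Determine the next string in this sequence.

Replace each of the 23 characters of 00000030130000130003013 in place — 0 0 0 0 0 0 013 0 003 013 0 0 0 0 003 013 0 0 0 013 0 003 013 — and concatenate.

000000013000301300000030130000130003013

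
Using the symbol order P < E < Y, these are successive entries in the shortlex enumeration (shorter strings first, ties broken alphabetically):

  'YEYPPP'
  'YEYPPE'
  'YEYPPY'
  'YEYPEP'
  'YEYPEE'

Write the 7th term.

Continuing the enumeration 2 steps past YEYPEE: YEYPEE → YEYPEY → (answer).

YEYPYP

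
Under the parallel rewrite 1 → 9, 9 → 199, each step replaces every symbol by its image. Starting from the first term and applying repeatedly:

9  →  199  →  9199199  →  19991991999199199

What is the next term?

Replace each of the 17 characters of 19991991999199199 in place — 9 199 199 199 9 199 199 9 199 199 199 9 199 199 9 199 199 — and concatenate.

91991991999199199919919919991991999199199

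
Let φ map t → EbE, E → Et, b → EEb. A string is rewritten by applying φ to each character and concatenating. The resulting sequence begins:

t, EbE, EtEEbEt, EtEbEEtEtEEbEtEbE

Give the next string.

Rewriting the 17 symbols of EtEbEEtEtEEbEtEbE one by one yields Et EbE Et EEb Et Et EbE Et EbE Et Et EEb Et EbE Et EEb Et; concatenated:

EtEbEEtEEbEtEtEbEEtEbEEtEtEEbEtEbEEtEEbEt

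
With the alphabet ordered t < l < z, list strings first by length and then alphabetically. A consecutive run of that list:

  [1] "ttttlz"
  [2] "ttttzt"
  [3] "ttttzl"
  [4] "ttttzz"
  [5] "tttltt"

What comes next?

The successor of tttltt increments the rightmost position that isn't already z and resets every position after it to t.

tttltl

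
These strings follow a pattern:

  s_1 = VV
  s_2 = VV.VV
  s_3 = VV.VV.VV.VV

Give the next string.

VV.VV.VV.VV.VV.VV.VV.VV

Each string is two copies of the previous one joined by '.'.
So the next term is two copies of VV.VV.VV.VV with '.' between the halves.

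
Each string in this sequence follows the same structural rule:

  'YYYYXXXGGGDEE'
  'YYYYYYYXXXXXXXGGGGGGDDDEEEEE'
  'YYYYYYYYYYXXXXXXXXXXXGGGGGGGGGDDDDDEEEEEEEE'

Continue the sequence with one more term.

Reading off run lengths: Y runs 4, 7, 10; X runs 3, 7, 11; G runs 3, 6, 9; D runs 1, 3, 5; E runs 2, 5, 8 — each is linear in n (n = 1, 2, …).
For the next term, n = 4, so the run lengths are 13, 15, 12, 7, 11.

YYYYYYYYYYYYYXXXXXXXXXXXXXXXGGGGGGGGGGGGDDDDDDDEEEEEEEEEEE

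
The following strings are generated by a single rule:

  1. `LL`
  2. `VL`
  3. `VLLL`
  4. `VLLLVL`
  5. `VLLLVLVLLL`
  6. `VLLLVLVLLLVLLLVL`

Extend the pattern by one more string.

VLLLVLVLLLVLLLVLVLLLVLVLLL

From term 3 onward, concatenate the last term with the second-to-last: VL·LL = VLLL, VLLL·VL = VLLLVL, …
Continuing: VLLLVLVLLLVLLLVL · VLLLVLVLLL gives term 7.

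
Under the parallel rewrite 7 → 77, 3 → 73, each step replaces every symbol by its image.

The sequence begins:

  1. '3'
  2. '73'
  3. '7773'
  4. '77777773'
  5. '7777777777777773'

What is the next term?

77777777777777777777777777777773

Replace each of the 16 characters of 7777777777777773 in place — 77 77 77 77 77 77 77 77 77 77 77 77 77 77 77 73 — and concatenate.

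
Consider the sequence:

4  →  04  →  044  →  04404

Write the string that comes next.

From term 3 onward, concatenate the last term with the second-to-last: 04·4 = 044, 044·04 = 04404, …
The next term joins 04404 and 044.

04404044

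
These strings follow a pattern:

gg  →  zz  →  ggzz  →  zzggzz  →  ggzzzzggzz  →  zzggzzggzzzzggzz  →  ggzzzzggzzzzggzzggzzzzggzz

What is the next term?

From term 3 onward, concatenate the second-to-last term with the last: gg·zz = ggzz, zz·ggzz = zzggzz, …
Continuing: zzggzzggzzzzggzz · ggzzzzggzzzzggzzggzzzzggzz gives term 8.

zzggzzggzzzzggzzggzzzzggzzzzggzzggzzzzggzz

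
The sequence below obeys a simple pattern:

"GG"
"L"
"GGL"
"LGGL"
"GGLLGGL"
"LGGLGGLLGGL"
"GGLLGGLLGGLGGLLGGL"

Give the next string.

LGGLGGLLGGLGGLLGGLLGGLGGLLGGL

Each term (from the third on) is the two preceding terms concatenated in order: term 3 = GG·L = GGL.
Continuing: LGGLGGLLGGL · GGLLGGLLGGLGGLLGGL gives term 8.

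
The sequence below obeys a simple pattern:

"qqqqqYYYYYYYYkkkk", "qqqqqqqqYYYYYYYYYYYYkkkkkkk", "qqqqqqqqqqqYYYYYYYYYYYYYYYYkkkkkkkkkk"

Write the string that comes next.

qqqqqqqqqqqqqqYYYYYYYYYYYYYYYYYYYYkkkkkkkkkkkkk

Reading off run lengths: q runs 5, 8, 11; Y runs 8, 12, 16; k runs 4, 7, 10 — each is linear in n, where the shown terms are n = 2, 3, 4.
Setting n = 5 gives 14, 20, 13 characters in each block.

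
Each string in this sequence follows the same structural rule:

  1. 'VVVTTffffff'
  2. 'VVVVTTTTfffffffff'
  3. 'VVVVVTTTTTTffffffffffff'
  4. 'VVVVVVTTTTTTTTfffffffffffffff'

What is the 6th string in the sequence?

Term n consists of n+1 V's, followed by 2n-2 T's, followed by 3n f's, where the shown terms are n = 2, 3, 4, 5.
For term 6, n = 7, so the run lengths are 8, 12, 21.

VVVVVVVVTTTTTTTTTTTTfffffffffffffffffffff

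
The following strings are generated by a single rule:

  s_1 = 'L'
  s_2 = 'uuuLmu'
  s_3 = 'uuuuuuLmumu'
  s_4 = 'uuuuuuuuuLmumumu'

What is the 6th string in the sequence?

s(k+1) = uuu·s(k)·mu, so each term gains uuu as a prefix and mu as a suffix.
From uuuuuuuuuLmumumu, 2 further steps: uuuuuuuuuLmumumu → uuuuuuuuuuuuLmumumumu → (answer).

uuuuuuuuuuuuuuuLmumumumumu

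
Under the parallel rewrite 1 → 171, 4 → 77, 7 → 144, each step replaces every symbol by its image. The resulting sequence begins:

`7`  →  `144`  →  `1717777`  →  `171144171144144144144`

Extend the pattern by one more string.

Replace each of the 21 characters of 171144171144144144144 in place — 171 144 171 171 77 77 171 144 171 171 77 77 171 77 77 171 77 77 171 77 77 — and concatenate.

17114417117177771711441711717777171777717177771717777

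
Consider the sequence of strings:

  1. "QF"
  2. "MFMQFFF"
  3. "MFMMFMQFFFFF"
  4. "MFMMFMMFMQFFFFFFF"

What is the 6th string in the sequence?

Every step adds MFM to the front and FF to the end of the previous string.
From MFMMFMMFMQFFFFFFF, 2 further steps: MFMMFMMFMQFFFFFFF → MFMMFMMFMMFMQFFFFFFFFF → (answer).

MFMMFMMFMMFMMFMQFFFFFFFFFFF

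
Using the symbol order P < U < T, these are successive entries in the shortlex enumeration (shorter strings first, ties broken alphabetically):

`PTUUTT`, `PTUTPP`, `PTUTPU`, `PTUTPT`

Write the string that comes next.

Find the rightmost character of PTUTPT below T, bump it to the next letter, and reset everything to its right to P.

PTUTUP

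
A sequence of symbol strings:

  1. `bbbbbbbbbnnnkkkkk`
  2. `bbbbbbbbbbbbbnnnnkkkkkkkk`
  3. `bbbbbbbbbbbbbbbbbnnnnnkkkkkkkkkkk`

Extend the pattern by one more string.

bbbbbbbbbbbbbbbbbbbbbnnnnnnkkkkkkkkkkkkkk

Reading off run lengths: b runs 9, 13, 17; n runs 3, 4, 5; k runs 5, 8, 11 — each is linear in n, where the shown terms are n = 2, 3, 4.
Setting n = 5 gives 21, 6, 14 characters in each block.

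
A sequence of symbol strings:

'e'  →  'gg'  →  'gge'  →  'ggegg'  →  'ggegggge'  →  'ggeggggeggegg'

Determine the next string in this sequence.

ggeggggeggeggggegggge

Each term (from the third on) is the previous term followed by the one before it: term 3 = gg·e = gge.
The next term joins ggeggggeggegg and ggegggge.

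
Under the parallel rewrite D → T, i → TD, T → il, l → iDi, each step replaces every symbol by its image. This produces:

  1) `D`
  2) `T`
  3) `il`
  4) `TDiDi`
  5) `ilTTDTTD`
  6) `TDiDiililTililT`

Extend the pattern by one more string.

Rewriting the 15 symbols of TDiDiililTililT one by one yields il T TD T TD TD iDi TD iDi il TD iDi TD iDi il; concatenated:

ilTTDTTDTDiDiTDiDiilTDiDiTDiDiil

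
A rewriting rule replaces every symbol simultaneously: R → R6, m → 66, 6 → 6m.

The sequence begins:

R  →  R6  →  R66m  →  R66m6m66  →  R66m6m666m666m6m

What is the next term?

Rewriting the 16 symbols of R66m6m666m666m6m one by one yields R6 6m 6m 66 6m 66 6m 6m 6m 66 6m 6m 6m 66 6m 66; concatenated:

R66m6m666m666m6m6m666m6m6m666m66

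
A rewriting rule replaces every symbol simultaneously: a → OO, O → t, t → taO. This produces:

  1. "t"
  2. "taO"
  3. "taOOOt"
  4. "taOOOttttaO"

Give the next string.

taOOOttttaOtaOtaOtaOOOt

Apply φ to taOOOttttaO symbol by symbol: t→taO, a→OO, O→t, O→t, O→t, t→taO, t→taO, t→taO, t→taO, a→OO, O→t; joined: taO OO t t t taO taO taO taO OO t.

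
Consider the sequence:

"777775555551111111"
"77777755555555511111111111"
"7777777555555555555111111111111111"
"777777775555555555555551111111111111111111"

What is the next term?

77777777755555555555555555511111111111111111111111

Term n consists of n+3 7's, followed by 3n 5's, followed by 4n-1 1's, where the shown terms are n = 2, 3, 4, 5.
For the next term, n = 6, so the run lengths are 9, 18, 23.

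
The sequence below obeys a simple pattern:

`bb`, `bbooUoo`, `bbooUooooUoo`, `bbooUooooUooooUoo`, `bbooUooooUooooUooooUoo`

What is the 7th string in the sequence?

bbooUooooUooooUooooUooooUooooUoo

Every step adds ooUoo to the end: s(k+1) = s(k)·ooUoo.
From bbooUooooUooooUooooUoo, 2 further steps: bbooUooooUooooUooooUoo → bbooUooooUooooUooooUooooUoo → (answer).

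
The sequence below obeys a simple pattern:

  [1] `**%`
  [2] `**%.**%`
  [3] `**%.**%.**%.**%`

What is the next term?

s(k+1) = s(k)·.·s(k) — each term doubles the last with '.' between the halves.
So the next term is two copies of **%.**%.**%.**% with '.' between the halves.

**%.**%.**%.**%.**%.**%.**%.**%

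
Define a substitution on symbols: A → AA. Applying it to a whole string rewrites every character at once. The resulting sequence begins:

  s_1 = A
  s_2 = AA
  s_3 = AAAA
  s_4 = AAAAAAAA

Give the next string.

AAAAAAAAAAAAAAAA

Expanding AAAAAAAA: A→AA, A→AA, A→AA, A→AA, A→AA, A→AA, A→AA, A→AA. Concatenated: AA AA AA AA AA AA AA AA.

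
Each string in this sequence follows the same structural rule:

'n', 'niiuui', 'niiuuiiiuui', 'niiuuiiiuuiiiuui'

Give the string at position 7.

niiuuiiiuuiiiuuiiiuuiiiuuiiiuui

The strings grow by a fixed suffix iiuui each time.
From niiuuiiiuuiiiuui, 3 further steps: niiuuiiiuuiiiuui → niiuuiiiuuiiiuuiiiuui → niiuuiiiuuiiiuuiiiuuiiiuui → (answer).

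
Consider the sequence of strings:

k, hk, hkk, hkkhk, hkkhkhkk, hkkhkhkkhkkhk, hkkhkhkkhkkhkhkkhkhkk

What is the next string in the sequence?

hkkhkhkkhkkhkhkkhkhkkhkkhkhkkhkkhk

From term 3 onward, concatenate the last term with the second-to-last: hk·k = hkk, hkk·hk = hkkhk, …
The next term joins hkkhkhkkhkkhkhkkhkhkk and hkkhkhkkhkkhk.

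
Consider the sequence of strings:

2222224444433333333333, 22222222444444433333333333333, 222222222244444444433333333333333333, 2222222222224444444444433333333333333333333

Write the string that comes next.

Term n consists of 2n 2's, followed by 2n-1 4's, followed by 3n+2 3's, where the shown terms are n = 3, 4, 5, 6.
For the next term, n = 7, so the run lengths are 14, 13, 23.

22222222222222444444444444433333333333333333333333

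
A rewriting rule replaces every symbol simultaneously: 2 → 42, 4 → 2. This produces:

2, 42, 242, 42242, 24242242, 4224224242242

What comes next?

Rewriting the 13 symbols of 4224224242242 one by one yields 2 42 42 2 42 42 2 42 2 42 42 2 42; concatenated:

242422424224224242242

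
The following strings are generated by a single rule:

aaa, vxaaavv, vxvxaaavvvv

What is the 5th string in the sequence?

Each term wraps the previous one in vx on the left and vv on the right.
From vxvxaaavvvv, 2 further steps: vxvxaaavvvv → vxvxvxaaavvvvvv → (answer).

vxvxvxvxaaavvvvvvvv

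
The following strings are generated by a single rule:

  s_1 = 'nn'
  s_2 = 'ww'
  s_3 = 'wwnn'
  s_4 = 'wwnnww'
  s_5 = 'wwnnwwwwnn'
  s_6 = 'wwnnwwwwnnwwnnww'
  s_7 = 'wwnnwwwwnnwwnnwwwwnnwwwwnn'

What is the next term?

Each term (from the third on) is the previous term followed by the one before it: term 3 = ww·nn = wwnn.
The next term joins wwnnwwwwnnwwnnwwwwnnwwwwnn and wwnnwwwwnnwwnnww.

wwnnwwwwnnwwnnwwwwnnwwwwnnwwnnwwwwnnwwnnww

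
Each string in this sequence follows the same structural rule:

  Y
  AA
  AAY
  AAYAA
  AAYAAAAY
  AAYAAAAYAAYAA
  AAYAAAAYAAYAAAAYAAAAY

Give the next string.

AAYAAAAYAAYAAAAYAAAAYAAYAAAAYAAYAA

Each term (from the third on) is the previous term followed by the one before it: term 3 = AA·Y = AAY.
Continuing: AAYAAAAYAAYAAAAYAAAAY · AAYAAAAYAAYAA gives term 8.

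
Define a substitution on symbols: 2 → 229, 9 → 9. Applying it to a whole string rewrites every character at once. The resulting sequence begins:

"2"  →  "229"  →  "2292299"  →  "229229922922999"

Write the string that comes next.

φ(229229922922999) expands symbol-by-symbol to 229 229 9 229 229 9 9 229 229 9 229 229 9 9 9; joining the 15 pieces gives the next term.

2292299229229992292299229229999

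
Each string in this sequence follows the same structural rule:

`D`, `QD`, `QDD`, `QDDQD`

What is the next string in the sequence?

QDDQDQDD

This is a Fibonacci-style word recurrence s(k) = s(k−1)·s(k−2): e.g. QD·D = QDD.
The next term joins QDDQD and QDD.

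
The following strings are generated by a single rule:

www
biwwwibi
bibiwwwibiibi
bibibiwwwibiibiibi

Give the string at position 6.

Every step adds bi to the front and ibi to the end of the previous string.
From bibibiwwwibiibiibi, 2 further steps: bibibiwwwibiibiibi → bibibibiwwwibiibiibiibi → (answer).

bibibibibiwwwibiibiibiibiibi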